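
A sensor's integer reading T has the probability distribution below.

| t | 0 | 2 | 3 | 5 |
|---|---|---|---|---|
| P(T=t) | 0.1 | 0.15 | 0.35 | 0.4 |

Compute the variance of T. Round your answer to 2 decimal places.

2.53

E[T] = (0)(0.1) + (2)(0.15) + (3)(0.35) + (5)(0.4) = 3.35
E[T²] = (0)²(0.1) + (2)²(0.15) + (3)²(0.35) + (5)²(0.4) = 13.75
Var(T) = E[T²] − (E[T])² = 13.75 − (3.35)² = 2.5275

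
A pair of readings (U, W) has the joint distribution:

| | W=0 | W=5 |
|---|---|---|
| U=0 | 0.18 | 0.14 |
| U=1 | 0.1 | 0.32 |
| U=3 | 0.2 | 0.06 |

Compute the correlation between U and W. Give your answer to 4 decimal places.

-0.2160

E[U] = 1.2,  E[W] = 2.6
E[UW] = 2.5
Cov(U,W) = E[UW] − E[U]E[W] = 2.5 − (1.2)(2.6) = -0.62
Var(U) = 1.32,  Var(W) = 6.24
ρ = -0.62 / √(1.32·6.24) ≈ -0.2160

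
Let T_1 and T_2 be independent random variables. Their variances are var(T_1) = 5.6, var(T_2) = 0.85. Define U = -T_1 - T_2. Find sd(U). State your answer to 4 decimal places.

By independence, var(U) = (-1)²var(T_1) + (-1)²var(T_2)
= (-1)²·5.6 + (-1)²·0.85 = 6.45
sd(U) = √6.45 ≈ 2.5397

2.5397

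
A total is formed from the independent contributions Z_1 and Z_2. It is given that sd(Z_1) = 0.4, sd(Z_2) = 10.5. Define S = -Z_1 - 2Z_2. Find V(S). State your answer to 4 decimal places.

V(Z_1) = 0.16, V(Z_2) = 110.25
By independence, V(S) = (-1)²V(Z_1) + (-2)²V(Z_2)
= (-1)²·0.16 + (-2)²·110.25 = 441.16

441.1600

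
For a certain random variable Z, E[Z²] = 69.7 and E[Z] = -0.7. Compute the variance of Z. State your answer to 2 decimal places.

69.21

Var(Z) = 69.7 − (-0.7)² = 69.21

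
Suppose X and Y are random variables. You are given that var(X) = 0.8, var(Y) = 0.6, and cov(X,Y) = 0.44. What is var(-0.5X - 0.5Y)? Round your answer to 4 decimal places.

var(-0.5X - 0.5Y) = (-0.5)²·var(X) + (-0.5)²·var(Y) + 2·(-0.5)·(-0.5)·cov(X,Y)
= 0.25·0.8 + 0.25·0.6 + 0.5·0.44 = 0.57

0.5700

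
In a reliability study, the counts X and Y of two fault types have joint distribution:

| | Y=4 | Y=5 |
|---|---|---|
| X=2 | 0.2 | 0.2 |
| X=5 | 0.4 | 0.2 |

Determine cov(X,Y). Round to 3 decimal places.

-0.120

E[X] = 3.8,  E[Y] = 4.4
E[XY] = 16.6
cov(X,Y) = E[XY] − E[X]E[Y] = 16.6 − (3.8)(4.4) = -0.12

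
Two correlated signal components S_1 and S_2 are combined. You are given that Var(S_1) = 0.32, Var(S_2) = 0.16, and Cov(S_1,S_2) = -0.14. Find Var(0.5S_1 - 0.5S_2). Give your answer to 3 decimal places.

Var(0.5S_1 - 0.5S_2) = (0.5)²·Var(S_1) + (-0.5)²·Var(S_2) + 2·(0.5)·(-0.5)·Cov(S_1,S_2)
= 0.25·0.32 + 0.25·0.16 + -0.5·-0.14 = 0.19

0.190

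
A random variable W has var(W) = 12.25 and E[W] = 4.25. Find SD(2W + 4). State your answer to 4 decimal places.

7.0000

var(2W + 4) = (2)²·12.25 = 49
SD(2W + 4) = √49 ≈ 7.0000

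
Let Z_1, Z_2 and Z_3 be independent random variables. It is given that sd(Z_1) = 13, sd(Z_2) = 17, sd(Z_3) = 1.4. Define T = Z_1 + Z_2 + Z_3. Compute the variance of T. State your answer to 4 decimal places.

V(Z_1) = 169, V(Z_2) = 289, V(Z_3) = 1.96
By independence, V(T) = (1)²V(Z_1) + (1)²V(Z_2) + (1)²V(Z_3)
= (1)²·169 + (1)²·289 + (1)²·1.96 = 459.96

459.9600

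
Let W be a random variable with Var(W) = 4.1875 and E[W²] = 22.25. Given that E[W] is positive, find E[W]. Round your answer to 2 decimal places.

4.25

(E[W])² = E[W²] − Var(W) = 22.25 − 4.1875 = 18.0625
E[W] = √18.0625 = 4.25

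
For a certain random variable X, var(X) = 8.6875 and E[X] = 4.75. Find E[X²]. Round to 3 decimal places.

31.250

E[X²] = var(X) + (E[X])² = 8.6875 + (4.75)² = 31.25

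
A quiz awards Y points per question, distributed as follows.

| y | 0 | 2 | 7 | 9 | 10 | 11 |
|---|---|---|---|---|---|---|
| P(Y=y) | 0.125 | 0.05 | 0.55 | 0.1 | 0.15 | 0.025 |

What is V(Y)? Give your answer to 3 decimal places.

E[Y] = (0)(0.125) + (2)(0.05) + (7)(0.55) + (9)(0.1) + (10)(0.15) + (11)(0.025) = 6.625
E[Y²] = (0)²(0.125) + (2)²(0.05) + (7)²(0.55) + (9)²(0.1) + (10)²(0.15) + (11)²(0.025) = 53.275
V(Y) = E[Y²] − (E[Y])² = 53.275 − (6.625)² = 9.384375

9.384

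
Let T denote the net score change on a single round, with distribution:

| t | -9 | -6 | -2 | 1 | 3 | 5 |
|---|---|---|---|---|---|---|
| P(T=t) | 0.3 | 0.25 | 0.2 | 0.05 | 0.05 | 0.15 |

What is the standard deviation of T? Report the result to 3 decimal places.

5.003

E[T] = (-9)(0.3) + (-6)(0.25) + (-2)(0.2) + (1)(0.05) + (3)(0.05) + (5)(0.15) = -3.65
E[T²] = (-9)²(0.3) + (-6)²(0.25) + (-2)²(0.2) + (1)²(0.05) + (3)²(0.05) + (5)²(0.15) = 38.35
var(T) = E[T²] − (E[T])² = 38.35 − (-3.65)² = 25.0275
σ(T) = √25.0275 ≈ 5.003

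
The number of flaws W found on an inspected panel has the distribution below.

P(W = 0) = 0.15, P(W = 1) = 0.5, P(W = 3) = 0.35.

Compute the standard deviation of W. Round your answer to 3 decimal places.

E[W] = (0)(0.15) + (1)(0.5) + (3)(0.35) = 1.55
E[W²] = (0)²(0.15) + (1)²(0.5) + (3)²(0.35) = 3.65
V(W) = E[W²] − (E[W])² = 3.65 − (1.55)² = 1.2475
SD(W) = √1.2475 ≈ 1.117

1.117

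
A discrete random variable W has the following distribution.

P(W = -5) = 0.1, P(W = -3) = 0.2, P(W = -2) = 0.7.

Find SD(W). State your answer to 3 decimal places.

E[W] = (-5)(0.1) + (-3)(0.2) + (-2)(0.7) = -2.5
E[W²] = (-5)²(0.1) + (-3)²(0.2) + (-2)²(0.7) = 7.1
Var(W) = E[W²] − (E[W])² = 7.1 − (-2.5)² = 0.85
SD(W) = √0.85 ≈ 0.922

0.922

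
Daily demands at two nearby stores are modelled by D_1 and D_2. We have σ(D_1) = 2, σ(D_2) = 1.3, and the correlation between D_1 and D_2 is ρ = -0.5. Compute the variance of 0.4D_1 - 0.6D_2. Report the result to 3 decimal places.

1.872

Var(D_1) = (2)² = 4;  Var(D_2) = (1.3)² = 1.69
cov(D_1,D_2) = ρ·σ(D_1)·σ(D_2) = -0.5·2·1.3 = -1.3
Var(0.4D_1 - 0.6D_2) = (0.4)²·Var(D_1) + (-0.6)²·Var(D_2) + 2·(0.4)·(-0.6)·cov(D_1,D_2)
= 0.16·4 + 0.36·1.69 + -0.48·-1.3 = 1.8724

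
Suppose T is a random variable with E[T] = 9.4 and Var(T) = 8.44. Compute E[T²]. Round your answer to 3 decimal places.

96.800

E[T²] = Var(T) + (E[T])² = 8.44 + (9.4)² = 96.8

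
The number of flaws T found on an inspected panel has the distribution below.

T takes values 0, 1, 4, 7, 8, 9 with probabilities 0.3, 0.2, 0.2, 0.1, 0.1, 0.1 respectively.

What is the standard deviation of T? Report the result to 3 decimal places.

3.353

E[T] = (0)(0.3) + (1)(0.2) + (4)(0.2) + (7)(0.1) + (8)(0.1) + (9)(0.1) = 3.4
E[T²] = (0)²(0.3) + (1)²(0.2) + (4)²(0.2) + (7)²(0.1) + (8)²(0.1) + (9)²(0.1) = 22.8
Var(T) = E[T²] − (E[T])² = 22.8 − (3.4)² = 11.24
SD(T) = √11.24 ≈ 3.353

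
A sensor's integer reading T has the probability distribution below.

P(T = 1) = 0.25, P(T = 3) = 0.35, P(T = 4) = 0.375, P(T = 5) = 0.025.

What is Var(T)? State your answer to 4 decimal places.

E[T] = (1)(0.25) + (3)(0.35) + (4)(0.375) + (5)(0.025) = 2.925
E[T²] = (1)²(0.25) + (3)²(0.35) + (4)²(0.375) + (5)²(0.025) = 10.025
Var(T) = E[T²] − (E[T])² = 10.025 − (2.925)² = 1.469375

1.4694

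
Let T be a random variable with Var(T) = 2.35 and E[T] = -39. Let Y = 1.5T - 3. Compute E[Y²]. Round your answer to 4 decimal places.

3787.5375

E[1.5T - 3] = 1.5·-39 − 3 = -61.5
Var(1.5T - 3) = (1.5)²·2.35 = 5.2875
E[Y²] = Var(Y) + (E[Y])² = 5.2875 + (-61.5)² = 3787.5375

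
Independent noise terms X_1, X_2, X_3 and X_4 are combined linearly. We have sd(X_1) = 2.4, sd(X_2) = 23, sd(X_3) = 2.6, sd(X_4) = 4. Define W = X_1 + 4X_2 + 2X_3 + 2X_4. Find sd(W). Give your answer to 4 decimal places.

92.5246

Var(X_1) = 5.76, Var(X_2) = 529, Var(X_3) = 6.76, Var(X_4) = 16
By independence, Var(W) = (1)²Var(X_1) + (4)²Var(X_2) + (2)²Var(X_3) + (2)²Var(X_4)
= (1)²·5.76 + (4)²·529 + (2)²·6.76 + (2)²·16 = 8560.8
sd(W) = √8560.8 ≈ 92.5246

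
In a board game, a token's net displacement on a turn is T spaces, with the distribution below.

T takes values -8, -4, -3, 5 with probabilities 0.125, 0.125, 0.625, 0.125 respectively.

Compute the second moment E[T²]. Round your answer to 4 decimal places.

E[T²] = (-8)²(0.125) + (-4)²(0.125) + (-3)²(0.625) + (5)²(0.125) = 18.75

18.7500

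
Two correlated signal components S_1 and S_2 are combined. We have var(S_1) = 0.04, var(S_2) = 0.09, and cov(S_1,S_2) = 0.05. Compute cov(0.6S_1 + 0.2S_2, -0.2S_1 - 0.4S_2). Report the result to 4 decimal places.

cov(0.6S_1 + 0.2S_2, -0.2S_1 - 0.4S_2) = (0.6)(-0.2)var(S_1) + (0.2)(-0.4)var(S_2) + [(0.6)(-0.4) + (0.2)(-0.2)]cov(S_1,S_2)
= -0.12·0.04 + -0.08·0.09 + -0.28·0.05 = -0.026

-0.0260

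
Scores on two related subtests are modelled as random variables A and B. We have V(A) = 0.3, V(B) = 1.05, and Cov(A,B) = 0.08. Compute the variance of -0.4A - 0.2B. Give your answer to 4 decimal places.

V(-0.4A - 0.2B) = (-0.4)²·V(A) + (-0.2)²·V(B) + 2·(-0.4)·(-0.2)·Cov(A,B)
= 0.16·0.3 + 0.04·1.05 + 0.16·0.08 = 0.1028

0.1028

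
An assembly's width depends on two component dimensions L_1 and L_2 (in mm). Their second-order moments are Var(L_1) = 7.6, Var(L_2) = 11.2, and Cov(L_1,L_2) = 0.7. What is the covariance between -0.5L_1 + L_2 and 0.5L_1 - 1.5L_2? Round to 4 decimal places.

-17.8250

Cov(-0.5L_1 + L_2, 0.5L_1 - 1.5L_2) = (-0.5)(0.5)Var(L_1) + (1)(-1.5)Var(L_2) + [(-0.5)(-1.5) + (1)(0.5)]Cov(L_1,L_2)
= -0.25·7.6 + -1.5·11.2 + 1.25·0.7 = -17.825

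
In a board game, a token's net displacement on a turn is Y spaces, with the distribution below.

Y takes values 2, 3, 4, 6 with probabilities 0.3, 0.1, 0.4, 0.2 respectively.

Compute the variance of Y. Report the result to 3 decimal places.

E[Y] = (2)(0.3) + (3)(0.1) + (4)(0.4) + (6)(0.2) = 3.7
E[Y²] = (2)²(0.3) + (3)²(0.1) + (4)²(0.4) + (6)²(0.2) = 15.7
Var(Y) = E[Y²] − (E[Y])² = 15.7 − (3.7)² = 2.01

2.010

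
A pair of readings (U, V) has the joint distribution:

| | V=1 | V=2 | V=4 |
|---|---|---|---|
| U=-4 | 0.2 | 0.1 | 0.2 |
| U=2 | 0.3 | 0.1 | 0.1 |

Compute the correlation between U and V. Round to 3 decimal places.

E[U] = -1,  E[V] = 2.1
E[UV] = -3
Cov(U,V) = E[UV] − E[U]E[V] = -3 − (-1)(2.1) = -0.9
Var(U) = 9,  Var(V) = 1.69
ρ = -0.9 / √(9·1.69) ≈ -0.231

-0.231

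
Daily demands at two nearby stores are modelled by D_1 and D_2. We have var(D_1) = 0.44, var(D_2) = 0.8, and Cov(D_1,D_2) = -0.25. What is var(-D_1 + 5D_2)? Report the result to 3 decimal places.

22.940

var(-D_1 + 5D_2) = (-1)²·var(D_1) + (5)²·var(D_2) + 2·(-1)·(5)·Cov(D_1,D_2)
= 1·0.44 + 25·0.8 + -10·-0.25 = 22.94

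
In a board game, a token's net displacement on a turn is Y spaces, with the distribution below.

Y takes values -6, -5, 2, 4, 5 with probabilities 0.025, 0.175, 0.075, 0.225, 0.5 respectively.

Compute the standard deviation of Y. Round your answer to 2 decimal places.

E[Y] = (-6)(0.025) + (-5)(0.175) + (2)(0.075) + (4)(0.225) + (5)(0.5) = 2.525
E[Y²] = (-6)²(0.025) + (-5)²(0.175) + (2)²(0.075) + (4)²(0.225) + (5)²(0.5) = 21.675
var(Y) = E[Y²] − (E[Y])² = 21.675 − (2.525)² = 15.299375
σ(Y) = √15.299375 ≈ 3.91

3.91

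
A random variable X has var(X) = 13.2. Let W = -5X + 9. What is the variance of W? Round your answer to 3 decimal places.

var(-5X + 9) = (-5)²·var(X) = 25·13.2 = 330

330.000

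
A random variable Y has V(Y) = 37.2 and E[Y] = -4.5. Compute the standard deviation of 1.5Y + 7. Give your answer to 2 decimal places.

9.15

V(1.5Y + 7) = (1.5)²·37.2 = 83.7
σ(1.5Y + 7) = √83.7 ≈ 9.15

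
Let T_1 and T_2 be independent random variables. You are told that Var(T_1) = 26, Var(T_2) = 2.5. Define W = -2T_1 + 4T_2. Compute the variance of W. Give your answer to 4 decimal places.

By independence, Var(W) = (-2)²Var(T_1) + (4)²Var(T_2)
= (-2)²·26 + (4)²·2.5 = 144

144.0000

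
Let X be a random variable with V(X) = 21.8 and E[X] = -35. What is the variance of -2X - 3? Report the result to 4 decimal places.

V(-2X - 3) = (-2)²·V(X) = 4·21.8 = 87.2

87.2000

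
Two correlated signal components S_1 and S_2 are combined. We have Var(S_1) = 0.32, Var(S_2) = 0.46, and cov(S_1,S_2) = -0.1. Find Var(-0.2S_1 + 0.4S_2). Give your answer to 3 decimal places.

0.102

Var(-0.2S_1 + 0.4S_2) = (-0.2)²·Var(S_1) + (0.4)²·Var(S_2) + 2·(-0.2)·(0.4)·cov(S_1,S_2)
= 0.04·0.32 + 0.16·0.46 + -0.16·-0.1 = 0.1024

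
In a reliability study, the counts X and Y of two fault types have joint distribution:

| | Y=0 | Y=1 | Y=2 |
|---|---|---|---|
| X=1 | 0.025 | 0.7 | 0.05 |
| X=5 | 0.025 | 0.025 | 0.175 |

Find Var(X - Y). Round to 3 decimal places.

E[X] = 1.9,  E[Y] = 1.175,  E[XY] = 2.675
Var(X) = 6.4 − (1.9)² = 2.79;  Var(Y) = 1.625 − (1.175)² = 0.244375
Cov(X,Y) = 2.675 − (1.9)(1.175) = 0.4425
Var(X - Y) = (1)²·2.79 + (-1)²·0.244375 + 2·(1)·(-1)·0.4425 = 2.149375

2.149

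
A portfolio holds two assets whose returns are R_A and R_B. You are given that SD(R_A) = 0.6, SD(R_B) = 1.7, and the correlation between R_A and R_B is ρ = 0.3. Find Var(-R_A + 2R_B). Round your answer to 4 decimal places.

10.6960

Var(R_A) = (0.6)² = 0.36;  Var(R_B) = (1.7)² = 2.89
Cov(R_A,R_B) = ρ·SD(R_A)·SD(R_B) = 0.3·0.6·1.7 = 0.306
Var(-R_A + 2R_B) = (-1)²·Var(R_A) + (2)²·Var(R_B) + 2·(-1)·(2)·Cov(R_A,R_B)
= 1·0.36 + 4·2.89 + -4·0.306 = 10.696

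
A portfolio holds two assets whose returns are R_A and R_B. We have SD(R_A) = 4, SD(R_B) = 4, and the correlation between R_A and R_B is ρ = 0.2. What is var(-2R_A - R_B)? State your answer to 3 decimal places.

92.800

var(R_A) = (4)² = 16;  var(R_B) = (4)² = 16
Cov(R_A,R_B) = ρ·SD(R_A)·SD(R_B) = 0.2·4·4 = 3.2
var(-2R_A - R_B) = (-2)²·var(R_A) + (-1)²·var(R_B) + 2·(-2)·(-1)·Cov(R_A,R_B)
= 4·16 + 1·16 + 4·3.2 = 92.8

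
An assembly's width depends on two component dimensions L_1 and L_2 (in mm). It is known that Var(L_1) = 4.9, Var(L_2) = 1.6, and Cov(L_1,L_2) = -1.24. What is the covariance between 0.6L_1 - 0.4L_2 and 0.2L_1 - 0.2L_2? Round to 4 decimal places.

0.9640

Cov(0.6L_1 - 0.4L_2, 0.2L_1 - 0.2L_2) = (0.6)(0.2)Var(L_1) + (-0.4)(-0.2)Var(L_2) + [(0.6)(-0.2) + (-0.4)(0.2)]Cov(L_1,L_2)
= 0.12·4.9 + 0.08·1.6 + -0.2·-1.24 = 0.964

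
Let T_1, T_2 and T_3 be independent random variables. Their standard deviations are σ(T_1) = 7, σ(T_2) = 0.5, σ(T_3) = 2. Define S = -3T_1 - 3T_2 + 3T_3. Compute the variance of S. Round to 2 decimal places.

479.25

var(T_1) = 49, var(T_2) = 0.25, var(T_3) = 4
By independence, var(S) = (-3)²var(T_1) + (-3)²var(T_2) + (3)²var(T_3)
= (-3)²·49 + (-3)²·0.25 + (3)²·4 = 479.25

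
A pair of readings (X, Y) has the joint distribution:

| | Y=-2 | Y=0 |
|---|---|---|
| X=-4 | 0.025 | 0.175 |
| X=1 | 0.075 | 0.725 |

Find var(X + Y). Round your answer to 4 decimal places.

4.4600

E[X] = 0,  E[Y] = -0.2,  E[XY] = 0.05
var(X) = 4 − (0)² = 4;  var(Y) = 0.4 − (-0.2)² = 0.36
cov(X,Y) = 0.05 − (0)(-0.2) = 0.05
var(X + Y) = (1)²·4 + (1)²·0.36 + 2·(1)·(1)·0.05 = 4.46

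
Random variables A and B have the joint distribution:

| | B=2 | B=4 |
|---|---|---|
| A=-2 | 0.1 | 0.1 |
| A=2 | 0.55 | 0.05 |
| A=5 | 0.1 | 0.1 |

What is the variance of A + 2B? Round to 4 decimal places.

E[A] = 1.8,  E[B] = 2.5,  E[AB] = 4.4
Var(A) = 8.2 − (1.8)² = 4.96;  Var(B) = 7 − (2.5)² = 0.75
cov(A,B) = 4.4 − (1.8)(2.5) = -0.1
Var(A + 2B) = (1)²·4.96 + (2)²·0.75 + 2·(1)·(2)·-0.1 = 7.56

7.5600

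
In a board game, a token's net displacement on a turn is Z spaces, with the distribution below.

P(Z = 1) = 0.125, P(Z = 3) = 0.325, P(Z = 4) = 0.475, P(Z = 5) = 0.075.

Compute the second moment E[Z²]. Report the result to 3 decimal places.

12.525

E[Z²] = (1)²(0.125) + (3)²(0.325) + (4)²(0.475) + (5)²(0.075) = 12.525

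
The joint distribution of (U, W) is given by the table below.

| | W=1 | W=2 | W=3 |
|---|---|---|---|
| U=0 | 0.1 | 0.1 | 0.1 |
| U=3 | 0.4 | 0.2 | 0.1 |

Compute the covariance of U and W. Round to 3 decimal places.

-0.270

E[U] = 2.1,  E[W] = 1.7
E[UW] = 3.3
cov(U,W) = E[UW] − E[U]E[W] = 3.3 − (2.1)(1.7) = -0.27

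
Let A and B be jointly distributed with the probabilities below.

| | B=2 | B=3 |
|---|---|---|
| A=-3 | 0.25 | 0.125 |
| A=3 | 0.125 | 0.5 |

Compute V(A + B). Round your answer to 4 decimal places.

9.9844

E[A] = 0.75,  E[B] = 2.625,  E[AB] = 2.625
V(A) = 9 − (0.75)² = 8.4375;  V(B) = 7.125 − (2.625)² = 0.234375
Cov(A,B) = 2.625 − (0.75)(2.625) = 0.65625
V(A + B) = (1)²·8.4375 + (1)²·0.234375 + 2·(1)·(1)·0.65625 = 9.984375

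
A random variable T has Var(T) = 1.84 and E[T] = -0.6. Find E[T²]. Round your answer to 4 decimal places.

E[T²] = Var(T) + (E[T])² = 1.84 + (-0.6)² = 2.2

2.2000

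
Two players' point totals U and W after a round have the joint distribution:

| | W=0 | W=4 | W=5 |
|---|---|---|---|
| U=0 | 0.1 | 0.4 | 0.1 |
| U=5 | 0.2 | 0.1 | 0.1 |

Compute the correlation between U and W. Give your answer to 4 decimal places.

-0.3062

E[U] = 2,  E[W] = 3
E[UW] = 4.5
Cov(U,W) = E[UW] − E[U]E[W] = 4.5 − (2)(3) = -1.5
Var(U) = 6,  Var(W) = 4
ρ = -1.5 / √(6·4) ≈ -0.3062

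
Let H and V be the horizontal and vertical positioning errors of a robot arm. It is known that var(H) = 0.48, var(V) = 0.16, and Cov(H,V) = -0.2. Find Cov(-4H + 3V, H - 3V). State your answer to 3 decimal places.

Cov(-4H + 3V, H - 3V) = (-4)(1)var(H) + (3)(-3)var(V) + [(-4)(-3) + (3)(1)]Cov(H,V)
= -4·0.48 + -9·0.16 + 15·-0.2 = -6.36

-6.360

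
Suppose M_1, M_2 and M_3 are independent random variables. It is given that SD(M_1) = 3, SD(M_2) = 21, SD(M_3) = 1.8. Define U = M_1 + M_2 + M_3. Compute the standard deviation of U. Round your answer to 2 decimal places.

21.29

var(M_1) = 9, var(M_2) = 441, var(M_3) = 3.24
By independence, var(U) = (1)²var(M_1) + (1)²var(M_2) + (1)²var(M_3)
= (1)²·9 + (1)²·441 + (1)²·3.24 = 453.24
SD(U) = √453.24 ≈ 21.29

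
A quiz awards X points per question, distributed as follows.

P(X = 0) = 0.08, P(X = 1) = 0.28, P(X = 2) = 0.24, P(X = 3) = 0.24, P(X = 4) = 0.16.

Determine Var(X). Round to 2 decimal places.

1.47

E[X] = (0)(0.08) + (1)(0.28) + (2)(0.24) + (3)(0.24) + (4)(0.16) = 2.12
E[X²] = (0)²(0.08) + (1)²(0.28) + (2)²(0.24) + (3)²(0.24) + (4)²(0.16) = 5.96
Var(X) = E[X²] − (E[X])² = 5.96 − (2.12)² = 1.4656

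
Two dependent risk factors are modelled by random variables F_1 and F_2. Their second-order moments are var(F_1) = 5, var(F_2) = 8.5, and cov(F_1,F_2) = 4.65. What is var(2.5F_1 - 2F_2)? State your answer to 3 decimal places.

var(2.5F_1 - 2F_2) = (2.5)²·var(F_1) + (-2)²·var(F_2) + 2·(2.5)·(-2)·cov(F_1,F_2)
= 6.25·5 + 4·8.5 + -10·4.65 = 18.75

18.750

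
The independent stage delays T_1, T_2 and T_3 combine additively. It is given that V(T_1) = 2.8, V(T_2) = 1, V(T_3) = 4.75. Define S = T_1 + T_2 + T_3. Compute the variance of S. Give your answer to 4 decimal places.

By independence, V(S) = (1)²V(T_1) + (1)²V(T_2) + (1)²V(T_3)
= (1)²·2.8 + (1)²·1 + (1)²·4.75 = 8.55

8.5500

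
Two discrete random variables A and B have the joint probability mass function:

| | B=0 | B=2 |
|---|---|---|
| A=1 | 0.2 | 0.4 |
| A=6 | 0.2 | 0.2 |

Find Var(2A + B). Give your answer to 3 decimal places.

23.360

E[A] = 3,  E[B] = 1.2,  E[AB] = 3.2
Var(A) = 15 − (3)² = 6;  Var(B) = 2.4 − (1.2)² = 0.96
Cov(A,B) = 3.2 − (3)(1.2) = -0.4
Var(2A + B) = (2)²·6 + (1)²·0.96 + 2·(2)·(1)·-0.4 = 23.36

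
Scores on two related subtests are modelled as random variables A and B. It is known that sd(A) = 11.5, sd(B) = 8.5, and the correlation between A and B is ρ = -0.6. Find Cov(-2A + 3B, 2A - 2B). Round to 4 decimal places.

-1549.0000

V(A) = (11.5)² = 132.25;  V(B) = (8.5)² = 72.25
Cov(A,B) = ρ·sd(A)·sd(B) = -0.6·11.5·8.5 = -58.65
Cov(-2A + 3B, 2A - 2B) = (-2)(2)V(A) + (3)(-2)V(B) + [(-2)(-2) + (3)(2)]Cov(A,B)
= -4·132.25 + -6·72.25 + 10·-58.65 = -1549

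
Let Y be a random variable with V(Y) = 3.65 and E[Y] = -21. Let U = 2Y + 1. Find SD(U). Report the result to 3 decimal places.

3.821

V(2Y + 1) = (2)²·3.65 = 14.6
SD(U) = √14.6 ≈ 3.821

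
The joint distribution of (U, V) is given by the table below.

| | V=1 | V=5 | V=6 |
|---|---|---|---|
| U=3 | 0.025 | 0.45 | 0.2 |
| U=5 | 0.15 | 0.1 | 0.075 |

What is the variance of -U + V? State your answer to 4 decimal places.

E[U] = 3.65,  E[V] = 4.575,  E[UV] = 15.925
Var(U) = 14.2 − (3.65)² = 0.8775;  Var(V) = 23.825 − (4.575)² = 2.894375
Cov(U,V) = 15.925 − (3.65)(4.575) = -0.77375
Var(-U + V) = (-1)²·0.8775 + (1)²·2.894375 + 2·(-1)·(1)·-0.77375 = 5.319375

5.3194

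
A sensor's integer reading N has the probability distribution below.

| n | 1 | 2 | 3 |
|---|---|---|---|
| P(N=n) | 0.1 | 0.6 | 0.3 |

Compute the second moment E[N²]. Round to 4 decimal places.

E[N²] = (1)²(0.1) + (2)²(0.6) + (3)²(0.3) = 5.2

5.2000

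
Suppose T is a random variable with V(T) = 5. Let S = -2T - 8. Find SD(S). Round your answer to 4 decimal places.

V(-2T - 8) = (-2)²·5 = 20
SD(S) = √20 ≈ 4.4721

4.4721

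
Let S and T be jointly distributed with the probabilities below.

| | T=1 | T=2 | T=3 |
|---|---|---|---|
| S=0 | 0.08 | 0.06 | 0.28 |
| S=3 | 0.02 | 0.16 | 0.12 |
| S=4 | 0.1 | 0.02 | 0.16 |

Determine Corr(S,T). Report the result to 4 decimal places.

-0.1339

E[S] = 2.02,  E[T] = 2.36
E[ST] = 4.58
cov(S,T) = E[ST] − E[S]E[T] = 4.58 − (2.02)(2.36) = -0.1872
V(S) = 3.0996,  V(T) = 0.6304
ρ = -0.1872 / √(3.0996·0.6304) ≈ -0.1339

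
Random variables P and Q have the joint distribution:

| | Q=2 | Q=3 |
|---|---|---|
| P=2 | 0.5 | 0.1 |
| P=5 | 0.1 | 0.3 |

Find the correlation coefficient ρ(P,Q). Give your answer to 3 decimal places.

E[P] = 3.2,  E[Q] = 2.4
E[PQ] = 8.1
cov(P,Q) = E[PQ] − E[P]E[Q] = 8.1 − (3.2)(2.4) = 0.42
V(P) = 2.16,  V(Q) = 0.24
ρ = 0.42 / √(2.16·0.24) ≈ 0.583

0.583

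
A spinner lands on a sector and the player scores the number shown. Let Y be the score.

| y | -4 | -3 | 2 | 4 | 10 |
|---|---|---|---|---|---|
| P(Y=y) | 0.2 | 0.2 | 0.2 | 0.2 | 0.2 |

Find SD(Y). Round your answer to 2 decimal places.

5.08

E[Y] = (-4)(0.2) + (-3)(0.2) + (2)(0.2) + (4)(0.2) + (10)(0.2) = 1.8
E[Y²] = (-4)²(0.2) + (-3)²(0.2) + (2)²(0.2) + (4)²(0.2) + (10)²(0.2) = 29
Var(Y) = E[Y²] − (E[Y])² = 29 − (1.8)² = 25.76
SD(Y) = √25.76 ≈ 5.08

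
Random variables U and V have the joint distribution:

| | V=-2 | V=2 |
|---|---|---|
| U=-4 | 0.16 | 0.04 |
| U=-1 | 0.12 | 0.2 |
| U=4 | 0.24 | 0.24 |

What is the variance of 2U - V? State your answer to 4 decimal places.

E[U] = 0.8,  E[V] = -0.08,  E[UV] = 0.8
var(U) = 11.2 − (0.8)² = 10.56;  var(V) = 4 − (-0.08)² = 3.9936
Cov(U,V) = 0.8 − (0.8)(-0.08) = 0.864
var(2U - V) = (2)²·10.56 + (-1)²·3.9936 + 2·(2)·(-1)·0.864 = 42.7776

42.7776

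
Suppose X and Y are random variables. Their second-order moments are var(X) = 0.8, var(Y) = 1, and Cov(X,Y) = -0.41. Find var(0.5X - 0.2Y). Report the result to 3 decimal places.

var(0.5X - 0.2Y) = (0.5)²·var(X) + (-0.2)²·var(Y) + 2·(0.5)·(-0.2)·Cov(X,Y)
= 0.25·0.8 + 0.04·1 + -0.2·-0.41 = 0.322

0.322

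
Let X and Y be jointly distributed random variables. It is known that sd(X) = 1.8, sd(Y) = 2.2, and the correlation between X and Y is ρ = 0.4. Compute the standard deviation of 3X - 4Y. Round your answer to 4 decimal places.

V(X) = (1.8)² = 3.24;  V(Y) = (2.2)² = 4.84
cov(X,Y) = ρ·sd(X)·sd(Y) = 0.4·1.8·2.2 = 1.584
V(3X - 4Y) = (3)²·V(X) + (-4)²·V(Y) + 2·(3)·(-4)·cov(X,Y)
= 9·3.24 + 16·4.84 + -24·1.584 = 68.584
sd(3X - 4Y) = √68.584 ≈ 8.2815

8.2815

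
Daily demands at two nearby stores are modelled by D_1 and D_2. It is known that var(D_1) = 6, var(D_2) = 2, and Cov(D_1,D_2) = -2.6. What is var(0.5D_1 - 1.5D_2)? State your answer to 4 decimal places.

var(0.5D_1 - 1.5D_2) = (0.5)²·var(D_1) + (-1.5)²·var(D_2) + 2·(0.5)·(-1.5)·Cov(D_1,D_2)
= 0.25·6 + 2.25·2 + -1.5·-2.6 = 9.9

9.9000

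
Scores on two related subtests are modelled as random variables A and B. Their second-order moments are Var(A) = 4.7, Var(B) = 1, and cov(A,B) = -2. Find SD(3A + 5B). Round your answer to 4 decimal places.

Var(3A + 5B) = (3)²·Var(A) + (5)²·Var(B) + 2·(3)·(5)·cov(A,B)
= 9·4.7 + 25·1 + 30·-2 = 7.3
SD(3A + 5B) = √7.3 ≈ 2.7019

2.7019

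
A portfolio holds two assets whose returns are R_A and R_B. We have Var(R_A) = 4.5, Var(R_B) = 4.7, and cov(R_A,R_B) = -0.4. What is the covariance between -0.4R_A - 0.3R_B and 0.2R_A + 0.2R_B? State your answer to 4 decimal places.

cov(-0.4R_A - 0.3R_B, 0.2R_A + 0.2R_B) = (-0.4)(0.2)Var(R_A) + (-0.3)(0.2)Var(R_B) + [(-0.4)(0.2) + (-0.3)(0.2)]cov(R_A,R_B)
= -0.08·4.5 + -0.06·4.7 + -0.14·-0.4 = -0.586

-0.5860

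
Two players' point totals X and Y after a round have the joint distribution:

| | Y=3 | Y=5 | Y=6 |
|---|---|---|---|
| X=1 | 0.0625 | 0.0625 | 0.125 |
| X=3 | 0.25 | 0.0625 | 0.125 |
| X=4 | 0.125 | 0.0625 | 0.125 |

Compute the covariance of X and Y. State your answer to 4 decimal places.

-0.2188

E[X] = 2.8125,  E[Y] = 4.5
E[XY] = 12.4375
cov(X,Y) = E[XY] − E[X]E[Y] = 12.4375 − (2.8125)(4.5) = -0.21875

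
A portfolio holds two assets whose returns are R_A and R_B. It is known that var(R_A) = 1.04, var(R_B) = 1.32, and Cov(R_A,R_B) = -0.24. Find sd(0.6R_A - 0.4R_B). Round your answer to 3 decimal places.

var(0.6R_A - 0.4R_B) = (0.6)²·var(R_A) + (-0.4)²·var(R_B) + 2·(0.6)·(-0.4)·Cov(R_A,R_B)
= 0.36·1.04 + 0.16·1.32 + -0.48·-0.24 = 0.7008
sd(0.6R_A - 0.4R_B) = √0.7008 ≈ 0.837

0.837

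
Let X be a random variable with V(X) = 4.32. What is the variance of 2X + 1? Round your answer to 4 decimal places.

17.2800

V(2X + 1) = (2)²·V(X) = 4·4.32 = 17.28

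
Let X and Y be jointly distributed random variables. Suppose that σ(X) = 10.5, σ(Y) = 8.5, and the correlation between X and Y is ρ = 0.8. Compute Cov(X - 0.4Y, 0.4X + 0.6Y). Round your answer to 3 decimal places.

58.176

Var(X) = (10.5)² = 110.25;  Var(Y) = (8.5)² = 72.25
Cov(X,Y) = ρ·σ(X)·σ(Y) = 0.8·10.5·8.5 = 71.4
Cov(X - 0.4Y, 0.4X + 0.6Y) = (1)(0.4)Var(X) + (-0.4)(0.6)Var(Y) + [(1)(0.6) + (-0.4)(0.4)]Cov(X,Y)
= 0.4·110.25 + -0.24·72.25 + 0.44·71.4 = 58.176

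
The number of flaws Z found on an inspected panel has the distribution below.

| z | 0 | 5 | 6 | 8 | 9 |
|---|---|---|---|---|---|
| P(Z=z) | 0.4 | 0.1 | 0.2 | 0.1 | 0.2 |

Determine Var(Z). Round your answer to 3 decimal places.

13.810

E[Z] = (0)(0.4) + (5)(0.1) + (6)(0.2) + (8)(0.1) + (9)(0.2) = 4.3
E[Z²] = (0)²(0.4) + (5)²(0.1) + (6)²(0.2) + (8)²(0.1) + (9)²(0.2) = 32.3
Var(Z) = E[Z²] − (E[Z])² = 32.3 − (4.3)² = 13.81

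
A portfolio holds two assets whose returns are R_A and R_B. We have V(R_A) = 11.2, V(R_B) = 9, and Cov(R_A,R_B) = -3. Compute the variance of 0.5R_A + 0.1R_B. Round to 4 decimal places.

2.5900

V(0.5R_A + 0.1R_B) = (0.5)²·V(R_A) + (0.1)²·V(R_B) + 2·(0.5)·(0.1)·Cov(R_A,R_B)
= 0.25·11.2 + 0.01·9 + 0.1·-3 = 2.59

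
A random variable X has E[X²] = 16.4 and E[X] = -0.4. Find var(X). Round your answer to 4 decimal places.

16.2400

var(X) = 16.4 − (-0.4)² = 16.24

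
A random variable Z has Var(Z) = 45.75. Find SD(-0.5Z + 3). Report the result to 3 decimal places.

Var(-0.5Z + 3) = (-0.5)²·45.75 = 11.4375
SD(-0.5Z + 3) = √11.4375 ≈ 3.382

3.382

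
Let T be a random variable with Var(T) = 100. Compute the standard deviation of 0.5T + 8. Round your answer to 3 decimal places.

5.000

Var(0.5T + 8) = (0.5)²·100 = 25
SD(0.5T + 8) = √25 ≈ 5.000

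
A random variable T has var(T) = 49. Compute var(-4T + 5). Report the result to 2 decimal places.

var(-4T + 5) = (-4)²·var(T) = 16·49 = 784

784.00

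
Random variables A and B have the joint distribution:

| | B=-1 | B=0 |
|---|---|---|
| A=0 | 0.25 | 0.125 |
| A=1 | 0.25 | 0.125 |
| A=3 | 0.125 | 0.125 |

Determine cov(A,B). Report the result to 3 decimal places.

E[A] = 1.125,  E[B] = -0.625
E[AB] = -0.625
cov(A,B) = E[AB] − E[A]E[B] = -0.625 − (1.125)(-0.625) = 0.078125

0.078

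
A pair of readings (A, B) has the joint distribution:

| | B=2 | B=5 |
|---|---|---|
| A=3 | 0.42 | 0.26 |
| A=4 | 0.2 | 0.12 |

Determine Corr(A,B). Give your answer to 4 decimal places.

E[A] = 3.32,  E[B] = 3.14
E[AB] = 10.42
Cov(A,B) = E[AB] − E[A]E[B] = 10.42 − (3.32)(3.14) = -0.0048
Var(A) = 0.2176,  Var(B) = 2.1204
ρ = -0.0048 / √(0.2176·2.1204) ≈ -0.0071

-0.0071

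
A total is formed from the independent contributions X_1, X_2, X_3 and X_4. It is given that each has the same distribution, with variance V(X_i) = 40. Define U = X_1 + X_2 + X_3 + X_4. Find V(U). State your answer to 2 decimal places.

By independence, V(U) = (1)²V(X_1) + (1)²V(X_2) + (1)²V(X_3) + (1)²V(X_4)
= (1)²·40 + (1)²·40 + (1)²·40 + (1)²·40 = 160

160.00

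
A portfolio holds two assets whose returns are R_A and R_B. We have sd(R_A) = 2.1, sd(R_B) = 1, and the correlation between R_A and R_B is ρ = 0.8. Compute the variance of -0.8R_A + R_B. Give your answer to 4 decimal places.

1.1344

V(R_A) = (2.1)² = 4.41;  V(R_B) = (1)² = 1
cov(R_A,R_B) = ρ·sd(R_A)·sd(R_B) = 0.8·2.1·1 = 1.68
V(-0.8R_A + R_B) = (-0.8)²·V(R_A) + (1)²·V(R_B) + 2·(-0.8)·(1)·cov(R_A,R_B)
= 0.64·4.41 + 1·1 + -1.6·1.68 = 1.1344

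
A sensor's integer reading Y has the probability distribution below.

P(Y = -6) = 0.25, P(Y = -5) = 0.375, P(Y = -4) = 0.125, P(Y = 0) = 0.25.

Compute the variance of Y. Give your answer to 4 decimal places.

E[Y] = (-6)(0.25) + (-5)(0.375) + (-4)(0.125) + (0)(0.25) = -3.875
E[Y²] = (-6)²(0.25) + (-5)²(0.375) + (-4)²(0.125) + (0)²(0.25) = 20.375
Var(Y) = E[Y²] − (E[Y])² = 20.375 − (-3.875)² = 5.359375

5.3594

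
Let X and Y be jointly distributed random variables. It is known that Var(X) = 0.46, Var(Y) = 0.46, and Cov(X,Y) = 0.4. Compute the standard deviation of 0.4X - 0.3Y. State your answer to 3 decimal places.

0.138

Var(0.4X - 0.3Y) = (0.4)²·Var(X) + (-0.3)²·Var(Y) + 2·(0.4)·(-0.3)·Cov(X,Y)
= 0.16·0.46 + 0.09·0.46 + -0.24·0.4 = 0.019
SD(0.4X - 0.3Y) = √0.019 ≈ 0.138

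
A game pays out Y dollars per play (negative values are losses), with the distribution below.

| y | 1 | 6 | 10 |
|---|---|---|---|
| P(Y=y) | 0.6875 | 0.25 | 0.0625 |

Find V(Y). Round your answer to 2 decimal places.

E[Y] = (1)(0.6875) + (6)(0.25) + (10)(0.0625) = 2.8125
E[Y²] = (1)²(0.6875) + (6)²(0.25) + (10)²(0.0625) = 15.9375
V(Y) = E[Y²] − (E[Y])² = 15.9375 − (2.8125)² = 8.02734375

8.03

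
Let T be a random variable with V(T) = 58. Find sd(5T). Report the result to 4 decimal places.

38.0789

V(5T) = (5)²·58 = 1450
sd(5T) = √1450 ≈ 38.0789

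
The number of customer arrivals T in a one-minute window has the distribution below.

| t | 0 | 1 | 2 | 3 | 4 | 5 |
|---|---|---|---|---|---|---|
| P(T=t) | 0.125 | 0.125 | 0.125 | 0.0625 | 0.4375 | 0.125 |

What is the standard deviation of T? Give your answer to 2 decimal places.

1.64

E[T] = (0)(0.125) + (1)(0.125) + (2)(0.125) + (3)(0.0625) + (4)(0.4375) + (5)(0.125) = 2.9375
E[T²] = (0)²(0.125) + (1)²(0.125) + (2)²(0.125) + (3)²(0.0625) + (4)²(0.4375) + (5)²(0.125) = 11.3125
var(T) = E[T²] − (E[T])² = 11.3125 − (2.9375)² = 2.68359375
sd(T) = √2.68359375 ≈ 1.64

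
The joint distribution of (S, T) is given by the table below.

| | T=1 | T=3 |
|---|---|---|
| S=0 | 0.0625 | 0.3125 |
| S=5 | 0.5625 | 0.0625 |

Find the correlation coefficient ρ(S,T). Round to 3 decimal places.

E[S] = 3.125,  E[T] = 1.75
E[ST] = 3.75
Cov(S,T) = E[ST] − E[S]E[T] = 3.75 − (3.125)(1.75) = -1.71875
Var(S) = 5.859375,  Var(T) = 0.9375
ρ = -1.71875 / √(5.859375·0.9375) ≈ -0.733

-0.733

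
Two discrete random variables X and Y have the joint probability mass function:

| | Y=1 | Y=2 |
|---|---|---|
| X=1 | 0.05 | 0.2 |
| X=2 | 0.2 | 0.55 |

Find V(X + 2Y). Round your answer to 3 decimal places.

E[X] = 1.75,  E[Y] = 1.75,  E[XY] = 3.05
V(X) = 3.25 − (1.75)² = 0.1875;  V(Y) = 3.25 − (1.75)² = 0.1875
Cov(X,Y) = 3.05 − (1.75)(1.75) = -0.0125
V(X + 2Y) = (1)²·0.1875 + (2)²·0.1875 + 2·(1)·(2)·-0.0125 = 0.8875

0.888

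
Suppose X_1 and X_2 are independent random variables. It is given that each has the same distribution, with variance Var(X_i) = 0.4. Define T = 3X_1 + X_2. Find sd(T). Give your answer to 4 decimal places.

2.0000

By independence, Var(T) = (3)²Var(X_1) + (1)²Var(X_2)
= (3)²·0.4 + (1)²·0.4 = 4
sd(T) = √4 ≈ 2.0000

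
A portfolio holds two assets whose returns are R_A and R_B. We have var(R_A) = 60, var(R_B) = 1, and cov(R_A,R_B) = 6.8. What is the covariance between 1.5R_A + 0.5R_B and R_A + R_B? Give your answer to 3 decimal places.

cov(1.5R_A + 0.5R_B, R_A + R_B) = (1.5)(1)var(R_A) + (0.5)(1)var(R_B) + [(1.5)(1) + (0.5)(1)]cov(R_A,R_B)
= 1.5·60 + 0.5·1 + 2·6.8 = 104.1

104.100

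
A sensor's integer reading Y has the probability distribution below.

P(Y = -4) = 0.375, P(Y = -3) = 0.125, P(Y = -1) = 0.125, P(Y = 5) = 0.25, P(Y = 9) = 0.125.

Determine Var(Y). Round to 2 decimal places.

23.48

E[Y] = (-4)(0.375) + (-3)(0.125) + (-1)(0.125) + (5)(0.25) + (9)(0.125) = 0.375
E[Y²] = (-4)²(0.375) + (-3)²(0.125) + (-1)²(0.125) + (5)²(0.25) + (9)²(0.125) = 23.625
Var(Y) = E[Y²] − (E[Y])² = 23.625 − (0.375)² = 23.484375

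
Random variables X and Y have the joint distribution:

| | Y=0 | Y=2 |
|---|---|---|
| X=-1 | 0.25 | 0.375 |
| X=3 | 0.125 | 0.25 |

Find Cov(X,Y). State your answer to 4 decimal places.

E[X] = 0.5,  E[Y] = 1.25
E[XY] = 0.75
Cov(X,Y) = E[XY] − E[X]E[Y] = 0.75 − (0.5)(1.25) = 0.125

0.1250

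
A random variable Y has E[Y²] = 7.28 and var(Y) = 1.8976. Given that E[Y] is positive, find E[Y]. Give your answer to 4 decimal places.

2.3200

(E[Y])² = E[Y²] − var(Y) = 7.28 − 1.8976 = 5.3824
E[Y] = √5.3824 = 2.32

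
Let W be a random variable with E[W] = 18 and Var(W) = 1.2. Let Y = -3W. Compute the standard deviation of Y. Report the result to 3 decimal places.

Var(-3W) = (-3)²·1.2 = 10.8
SD(Y) = √10.8 ≈ 3.286

3.286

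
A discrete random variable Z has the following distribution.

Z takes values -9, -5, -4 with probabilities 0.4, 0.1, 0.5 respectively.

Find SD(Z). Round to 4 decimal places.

E[Z] = (-9)(0.4) + (-5)(0.1) + (-4)(0.5) = -6.1
E[Z²] = (-9)²(0.4) + (-5)²(0.1) + (-4)²(0.5) = 42.9
V(Z) = E[Z²] − (E[Z])² = 42.9 − (-6.1)² = 5.69
SD(Z) = √5.69 ≈ 2.3854

2.3854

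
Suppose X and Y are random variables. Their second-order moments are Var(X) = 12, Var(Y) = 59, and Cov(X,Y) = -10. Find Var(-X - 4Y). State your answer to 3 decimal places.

Var(-X - 4Y) = (-1)²·Var(X) + (-4)²·Var(Y) + 2·(-1)·(-4)·Cov(X,Y)
= 1·12 + 16·59 + 8·-10 = 876

876.000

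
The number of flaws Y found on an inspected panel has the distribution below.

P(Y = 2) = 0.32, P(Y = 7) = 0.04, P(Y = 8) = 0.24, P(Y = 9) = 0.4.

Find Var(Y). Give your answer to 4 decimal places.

9.5264

E[Y] = (2)(0.32) + (7)(0.04) + (8)(0.24) + (9)(0.4) = 6.44
E[Y²] = (2)²(0.32) + (7)²(0.04) + (8)²(0.24) + (9)²(0.4) = 51
Var(Y) = E[Y²] − (E[Y])² = 51 − (6.44)² = 9.5264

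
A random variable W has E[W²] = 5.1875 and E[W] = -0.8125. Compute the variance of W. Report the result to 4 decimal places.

V(W) = 5.1875 − (-0.8125)² = 4.52734375

4.5273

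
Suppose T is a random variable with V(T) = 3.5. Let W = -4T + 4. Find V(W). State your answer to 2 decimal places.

V(-4T + 4) = (-4)²·V(T) = 16·3.5 = 56

56.00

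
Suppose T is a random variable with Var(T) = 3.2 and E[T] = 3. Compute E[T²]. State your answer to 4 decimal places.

12.2000

E[T²] = Var(T) + (E[T])² = 3.2 + (3)² = 12.2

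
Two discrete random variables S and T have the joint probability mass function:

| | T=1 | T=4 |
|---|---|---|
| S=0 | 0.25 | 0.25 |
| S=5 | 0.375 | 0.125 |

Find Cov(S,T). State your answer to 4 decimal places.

E[S] = 2.5,  E[T] = 2.125
E[ST] = 4.375
Cov(S,T) = E[ST] − E[S]E[T] = 4.375 − (2.5)(2.125) = -0.9375

-0.9375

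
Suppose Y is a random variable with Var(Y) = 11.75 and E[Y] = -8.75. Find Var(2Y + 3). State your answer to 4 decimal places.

47.0000

Var(2Y + 3) = (2)²·Var(Y) = 4·11.75 = 47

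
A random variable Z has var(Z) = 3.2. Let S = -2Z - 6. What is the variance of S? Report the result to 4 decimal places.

12.8000

var(-2Z - 6) = (-2)²·var(Z) = 4·3.2 = 12.8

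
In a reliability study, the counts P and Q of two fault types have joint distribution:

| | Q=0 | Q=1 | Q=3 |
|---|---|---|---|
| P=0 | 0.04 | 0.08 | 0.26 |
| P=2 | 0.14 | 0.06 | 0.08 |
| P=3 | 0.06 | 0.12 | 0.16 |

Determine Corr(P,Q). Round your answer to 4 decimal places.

E[P] = 1.58,  E[Q] = 1.76
E[PQ] = 2.4
Cov(P,Q) = E[PQ] − E[P]E[Q] = 2.4 − (1.58)(1.76) = -0.3808
V(P) = 1.6836,  V(Q) = 1.6624
ρ = -0.3808 / √(1.6836·1.6624) ≈ -0.2276

-0.2276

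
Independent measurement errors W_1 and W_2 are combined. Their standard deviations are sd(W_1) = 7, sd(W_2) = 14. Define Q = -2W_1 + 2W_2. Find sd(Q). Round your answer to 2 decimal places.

31.30

Var(W_1) = 49, Var(W_2) = 196
By independence, Var(Q) = (-2)²Var(W_1) + (2)²Var(W_2)
= (-2)²·49 + (2)²·196 = 980
sd(Q) = √980 ≈ 31.30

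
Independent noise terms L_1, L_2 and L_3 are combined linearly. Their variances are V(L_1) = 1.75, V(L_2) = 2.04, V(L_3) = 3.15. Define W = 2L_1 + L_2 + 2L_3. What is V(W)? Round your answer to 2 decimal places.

21.64

By independence, V(W) = (2)²V(L_1) + (1)²V(L_2) + (2)²V(L_3)
= (2)²·1.75 + (1)²·2.04 + (2)²·3.15 = 21.64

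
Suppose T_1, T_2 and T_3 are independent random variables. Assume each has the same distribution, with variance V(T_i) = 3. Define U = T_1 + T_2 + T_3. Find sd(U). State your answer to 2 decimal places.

By independence, V(U) = (1)²V(T_1) + (1)²V(T_2) + (1)²V(T_3)
= (1)²·3 + (1)²·3 + (1)²·3 = 9
sd(U) = √9 ≈ 3.00

3.00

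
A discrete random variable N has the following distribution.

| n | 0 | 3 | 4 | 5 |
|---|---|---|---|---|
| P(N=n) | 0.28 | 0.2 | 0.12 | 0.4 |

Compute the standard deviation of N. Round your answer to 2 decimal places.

E[N] = (0)(0.28) + (3)(0.2) + (4)(0.12) + (5)(0.4) = 3.08
E[N²] = (0)²(0.28) + (3)²(0.2) + (4)²(0.12) + (5)²(0.4) = 13.72
Var(N) = E[N²] − (E[N])² = 13.72 − (3.08)² = 4.2336
σ(N) = √4.2336 ≈ 2.06

2.06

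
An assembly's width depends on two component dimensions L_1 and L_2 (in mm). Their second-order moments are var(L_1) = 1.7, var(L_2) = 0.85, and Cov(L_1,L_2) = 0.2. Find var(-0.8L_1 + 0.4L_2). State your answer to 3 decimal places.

var(-0.8L_1 + 0.4L_2) = (-0.8)²·var(L_1) + (0.4)²·var(L_2) + 2·(-0.8)·(0.4)·Cov(L_1,L_2)
= 0.64·1.7 + 0.16·0.85 + -0.64·0.2 = 1.096

1.096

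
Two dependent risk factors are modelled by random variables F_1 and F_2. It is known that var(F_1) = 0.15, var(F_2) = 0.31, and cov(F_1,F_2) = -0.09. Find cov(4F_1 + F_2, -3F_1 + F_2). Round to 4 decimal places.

-1.5800

cov(4F_1 + F_2, -3F_1 + F_2) = (4)(-3)var(F_1) + (1)(1)var(F_2) + [(4)(1) + (1)(-3)]cov(F_1,F_2)
= -12·0.15 + 1·0.31 + 1·-0.09 = -1.58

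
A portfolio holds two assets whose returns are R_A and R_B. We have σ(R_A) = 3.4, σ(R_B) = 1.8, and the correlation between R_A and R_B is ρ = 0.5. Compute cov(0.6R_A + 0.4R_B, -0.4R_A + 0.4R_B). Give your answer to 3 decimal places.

-2.011

Var(R_A) = (3.4)² = 11.56;  Var(R_B) = (1.8)² = 3.24
cov(R_A,R_B) = ρ·σ(R_A)·σ(R_B) = 0.5·3.4·1.8 = 3.06
cov(0.6R_A + 0.4R_B, -0.4R_A + 0.4R_B) = (0.6)(-0.4)Var(R_A) + (0.4)(0.4)Var(R_B) + [(0.6)(0.4) + (0.4)(-0.4)]cov(R_A,R_B)
= -0.24·11.56 + 0.16·3.24 + 0.08·3.06 = -2.0112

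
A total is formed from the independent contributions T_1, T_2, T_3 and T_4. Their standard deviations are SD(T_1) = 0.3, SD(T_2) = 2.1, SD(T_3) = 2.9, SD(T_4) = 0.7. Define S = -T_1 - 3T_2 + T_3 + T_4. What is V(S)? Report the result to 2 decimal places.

48.68

V(T_1) = 0.09, V(T_2) = 4.41, V(T_3) = 8.41, V(T_4) = 0.49
By independence, V(S) = (-1)²V(T_1) + (-3)²V(T_2) + (1)²V(T_3) + (1)²V(T_4)
= (-1)²·0.09 + (-3)²·4.41 + (1)²·8.41 + (1)²·0.49 = 48.68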